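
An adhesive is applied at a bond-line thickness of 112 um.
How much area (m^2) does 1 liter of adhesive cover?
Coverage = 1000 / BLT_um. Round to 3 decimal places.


Coverage = 1000 / 112 = 8.929 m^2

8.929


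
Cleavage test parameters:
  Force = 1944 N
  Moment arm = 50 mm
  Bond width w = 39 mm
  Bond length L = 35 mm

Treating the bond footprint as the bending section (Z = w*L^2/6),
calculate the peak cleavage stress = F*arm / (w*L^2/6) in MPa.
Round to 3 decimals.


M = 1944 * 50 = 97200 N*mm
Z = 39 * 35^2 / 6 = 47775 / 6 mm^3
sigma = M / Z = 6 * 97200 / 47775 = 583200 / 47775
= 12.207 MPa

12.207


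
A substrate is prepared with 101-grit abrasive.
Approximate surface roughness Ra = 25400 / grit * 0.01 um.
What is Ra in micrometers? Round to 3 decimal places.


Ra = 25400 / 101 * 0.01 = 2.515 um

2.515


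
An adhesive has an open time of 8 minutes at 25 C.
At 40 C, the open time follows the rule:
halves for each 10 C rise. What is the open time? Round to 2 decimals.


Factor = 2^((40-25)/10) = 2.8284
Open time = 8 / 2.8284 = 2.83 min

2.83


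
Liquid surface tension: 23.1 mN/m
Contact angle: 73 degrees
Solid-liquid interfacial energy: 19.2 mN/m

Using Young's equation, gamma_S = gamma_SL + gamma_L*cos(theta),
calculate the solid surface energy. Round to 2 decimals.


gamma_S = 19.2 + 23.1 * cos(73)
= 25.95 mN/m

25.95


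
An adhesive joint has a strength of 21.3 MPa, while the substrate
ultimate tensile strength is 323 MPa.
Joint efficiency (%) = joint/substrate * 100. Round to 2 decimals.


Efficiency = 21.3 / 323 * 100
= 6.59%

6.59


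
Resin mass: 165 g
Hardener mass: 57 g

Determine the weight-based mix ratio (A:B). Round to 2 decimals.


Ratio = 165 / 57 = 2.89

2.89


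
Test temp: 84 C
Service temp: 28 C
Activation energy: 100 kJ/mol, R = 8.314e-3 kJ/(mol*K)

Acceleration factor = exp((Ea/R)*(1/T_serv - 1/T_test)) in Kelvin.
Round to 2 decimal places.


AF = exp((100/0.008314)*(1/301.15 - 1/357.15))
= 524.50

524.50


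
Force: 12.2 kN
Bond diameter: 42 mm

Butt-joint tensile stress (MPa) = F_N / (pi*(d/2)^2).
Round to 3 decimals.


F_N = 12.2 * 1000 = 12200.0 N
A = pi*(21.0)^2 = 1385.4424 mm^2
stress = 12200.0 / 1385.4424 = 8.806 MPa

8.806


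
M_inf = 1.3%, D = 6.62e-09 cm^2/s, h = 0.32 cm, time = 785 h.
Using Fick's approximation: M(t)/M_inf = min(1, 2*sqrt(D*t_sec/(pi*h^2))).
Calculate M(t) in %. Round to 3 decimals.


t = 2826000 s
ratio = min(1, 2*sqrt(6.62e-09*2826000/(pi*0.1024)))
= 0.482303
M(t) = 1.3 * 0.482303 = 0.627%

0.627


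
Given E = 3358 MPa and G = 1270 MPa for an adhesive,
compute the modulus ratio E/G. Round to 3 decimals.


E/G ratio = 3358 / 1270 = 2.644

2.644


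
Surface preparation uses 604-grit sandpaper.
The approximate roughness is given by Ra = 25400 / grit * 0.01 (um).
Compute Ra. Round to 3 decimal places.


Ra = 25400 / 604 * 0.01
= 254 / 604
= 0.421 um

0.421


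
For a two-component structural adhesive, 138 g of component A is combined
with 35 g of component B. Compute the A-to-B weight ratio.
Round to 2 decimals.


Weight ratio A:B = 138 / 35
= 3.94

3.94


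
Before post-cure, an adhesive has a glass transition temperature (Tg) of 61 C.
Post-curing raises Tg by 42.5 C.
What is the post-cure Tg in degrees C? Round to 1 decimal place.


Tg_post = Tg_base + delta_Tg
= 61 + 42.5
= 103.5 C

103.5


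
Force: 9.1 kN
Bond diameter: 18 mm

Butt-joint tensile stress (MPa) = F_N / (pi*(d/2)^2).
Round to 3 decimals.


F_N = 9.1 * 1000 = 9100.0 N
A = pi*(9.0)^2 = 254.4690 mm^2
stress = 9100.0 / 254.4690 = 35.761 MPa

35.761


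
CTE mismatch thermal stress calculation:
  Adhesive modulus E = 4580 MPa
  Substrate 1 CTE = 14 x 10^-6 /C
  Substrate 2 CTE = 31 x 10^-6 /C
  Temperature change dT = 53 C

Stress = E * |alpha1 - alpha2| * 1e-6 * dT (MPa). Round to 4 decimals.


delta_alpha = |14 - 31| = 17 x 10^-6/C
Stress = 4580 * 17e-6 * 53
= 4.1266 MPa

4.1266


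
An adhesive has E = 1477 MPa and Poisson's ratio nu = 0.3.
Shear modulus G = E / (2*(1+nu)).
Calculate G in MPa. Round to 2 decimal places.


G = 1477 / (2*(1+0.3))
= 1477 / 2.60
= 568.08 MPa

568.08


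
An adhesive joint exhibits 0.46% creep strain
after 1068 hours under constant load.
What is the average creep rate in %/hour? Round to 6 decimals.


Creep rate = strain / time
= 0.46 / 1068
= 0.000431 %/h

0.000431


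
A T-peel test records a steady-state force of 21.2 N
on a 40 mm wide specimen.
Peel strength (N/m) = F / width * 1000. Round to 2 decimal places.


Peel strength = 21.2 / 40 * 1000
= 530.00 N/m

530.00


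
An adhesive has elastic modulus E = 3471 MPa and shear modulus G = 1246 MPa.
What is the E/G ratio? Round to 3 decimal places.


E/G = 3471 / 1246 = 2.786

2.786


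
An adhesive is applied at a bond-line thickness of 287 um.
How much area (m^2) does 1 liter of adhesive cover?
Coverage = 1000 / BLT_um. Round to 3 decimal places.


Coverage = 1000 / 287 = 3.484 m^2

3.484


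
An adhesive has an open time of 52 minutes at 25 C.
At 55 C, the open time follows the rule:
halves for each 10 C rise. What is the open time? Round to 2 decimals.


Factor = 2^((55-25)/10) = 8.0000
Open time = 52 / 8.0000 = 6.50 min

6.50


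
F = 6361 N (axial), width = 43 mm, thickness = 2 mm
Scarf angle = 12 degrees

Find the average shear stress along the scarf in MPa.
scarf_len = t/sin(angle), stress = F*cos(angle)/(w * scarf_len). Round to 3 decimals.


scarf_len = 2/sin(12 deg) = 9.6195
cos(12 deg) = 0.978148
stress = 6361*0.978148/(43*9.6195) = 15.042 MPa

15.042


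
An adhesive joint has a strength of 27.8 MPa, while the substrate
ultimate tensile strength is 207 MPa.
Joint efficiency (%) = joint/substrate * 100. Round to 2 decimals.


Efficiency = 27.8 / 207 * 100
= 13.43%

13.43


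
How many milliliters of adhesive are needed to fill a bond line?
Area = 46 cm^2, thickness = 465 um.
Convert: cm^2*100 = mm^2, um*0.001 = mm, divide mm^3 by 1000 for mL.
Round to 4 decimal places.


= (46 * 100) * (465 * 0.001) / 1000
= 2.1390 mL

2.1390


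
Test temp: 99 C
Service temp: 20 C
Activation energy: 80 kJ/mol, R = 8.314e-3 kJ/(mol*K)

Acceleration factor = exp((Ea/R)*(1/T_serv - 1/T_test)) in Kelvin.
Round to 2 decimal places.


AF = exp((80/0.008314)*(1/293.15 - 1/372.15))
= 1061.94

1061.94


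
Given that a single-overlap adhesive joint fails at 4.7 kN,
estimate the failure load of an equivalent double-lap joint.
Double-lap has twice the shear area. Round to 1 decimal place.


Double-lap factor = 2
Expected load = 4.7 * 2 = 9.4 kN

9.4


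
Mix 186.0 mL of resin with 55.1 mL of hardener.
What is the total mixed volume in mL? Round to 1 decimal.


Total = 186.0 + 55.1 = 241.1 mL

241.1


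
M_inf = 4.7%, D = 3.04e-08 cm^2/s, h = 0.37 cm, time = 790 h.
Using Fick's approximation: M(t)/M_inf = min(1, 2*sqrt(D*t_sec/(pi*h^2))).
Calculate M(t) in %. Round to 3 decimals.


t = 2844000 s
ratio = min(1, 2*sqrt(3.04e-08*2844000/(pi*0.1369)))
= 0.896716
M(t) = 4.7 * 0.896716 = 4.215%

4.215


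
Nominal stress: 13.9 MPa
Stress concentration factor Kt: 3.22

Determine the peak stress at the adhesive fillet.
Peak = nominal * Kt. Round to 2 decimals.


Peak stress = 13.9 * 3.22
= 44.76 MPa

44.76


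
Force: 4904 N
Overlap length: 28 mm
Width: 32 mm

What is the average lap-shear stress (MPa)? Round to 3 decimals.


Average shear stress = F / (overlap * width)
= 4904 / (28 * 32)
= 5.473 MPa

5.473


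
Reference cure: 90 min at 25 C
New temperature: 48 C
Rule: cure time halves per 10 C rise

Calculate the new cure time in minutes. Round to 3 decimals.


factor = 2^((48-25)/10) = 4.9246
t_new = 90 / 4.9246 = 18.276 min

18.276


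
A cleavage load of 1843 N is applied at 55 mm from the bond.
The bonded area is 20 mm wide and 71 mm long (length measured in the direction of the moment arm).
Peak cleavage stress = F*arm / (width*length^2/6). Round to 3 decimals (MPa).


Moment = 1843 * 55 = 101365 N*mm
Section modulus = 20 * 5041 / 6 = 100820 / 6 mm^3
Stress = 101365 / (100820 / 6) = 608190 / 100820
= 6.032 MPa

6.032


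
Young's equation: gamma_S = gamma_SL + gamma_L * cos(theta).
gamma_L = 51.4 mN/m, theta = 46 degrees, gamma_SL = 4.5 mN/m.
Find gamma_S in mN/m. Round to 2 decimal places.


cos(46 deg) = 0.694658
gamma_S = 4.5 + 51.4 * 0.694658
= 40.21 mN/m

40.21


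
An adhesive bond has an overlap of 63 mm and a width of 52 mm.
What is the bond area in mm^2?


Bond area = overlap * width
= 63 * 52
= 3276 mm^2

3276


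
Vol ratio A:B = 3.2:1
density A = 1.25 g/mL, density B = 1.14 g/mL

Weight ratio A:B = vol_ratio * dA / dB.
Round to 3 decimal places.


Weight ratio = 3.2 * 1.25 / 1.14
= 3.509

3.509


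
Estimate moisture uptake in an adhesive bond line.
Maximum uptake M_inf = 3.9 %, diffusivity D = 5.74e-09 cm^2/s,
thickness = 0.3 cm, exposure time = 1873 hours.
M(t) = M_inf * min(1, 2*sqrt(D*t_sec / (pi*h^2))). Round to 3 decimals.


Convert time: 1873 h = 6742800 s
ratio = min(1, 2*sqrt(5.74e-09*6742800/(pi*0.3^2)))
= 0.739963
M(t) = 3.9 * 0.739963 = 2.886%

2.886


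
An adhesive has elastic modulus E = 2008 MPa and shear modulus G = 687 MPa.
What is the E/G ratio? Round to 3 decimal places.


E/G = 2008 / 687 = 2.923

2.923


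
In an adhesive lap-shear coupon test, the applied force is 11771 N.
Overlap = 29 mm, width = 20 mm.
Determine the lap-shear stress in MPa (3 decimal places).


stress = F / (overlap * width)
= 11771 / (29 * 20)
= 20.295 MPa

20.295


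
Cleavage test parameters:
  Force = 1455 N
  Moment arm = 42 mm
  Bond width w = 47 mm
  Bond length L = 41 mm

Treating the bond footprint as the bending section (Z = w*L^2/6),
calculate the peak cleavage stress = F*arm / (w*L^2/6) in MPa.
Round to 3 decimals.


M = 1455 * 42 = 61110 N*mm
Z = 47 * 41^2 / 6 = 79007 / 6 mm^3
sigma = M / Z = 6 * 61110 / 79007 = 366660 / 79007
= 4.641 MPa

4.641


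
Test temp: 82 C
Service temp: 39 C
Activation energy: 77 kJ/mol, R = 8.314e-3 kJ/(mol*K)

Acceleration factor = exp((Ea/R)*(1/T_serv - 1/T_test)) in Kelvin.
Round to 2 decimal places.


AF = exp((77/0.008314)*(1/312.15 - 1/355.15))
= 36.32

36.32


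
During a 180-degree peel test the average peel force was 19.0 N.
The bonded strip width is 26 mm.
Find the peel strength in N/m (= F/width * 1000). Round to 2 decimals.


Peel strength = F/width * 1000
= 19.0 / 26 * 1000
= 730.77 N/m

730.77


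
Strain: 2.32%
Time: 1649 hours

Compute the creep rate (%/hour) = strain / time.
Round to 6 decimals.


Creep rate = 2.32 / 1649
= 0.001407 %/h

0.001407


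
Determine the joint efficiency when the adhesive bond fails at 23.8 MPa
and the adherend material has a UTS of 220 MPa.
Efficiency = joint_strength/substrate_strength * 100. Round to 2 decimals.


Joint efficiency = 23.8 / 220 * 100
= 10.82%

10.82


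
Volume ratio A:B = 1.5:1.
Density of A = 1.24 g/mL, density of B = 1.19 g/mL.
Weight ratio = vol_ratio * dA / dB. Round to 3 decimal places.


Wt ratio = 1.5 * 1.24 / 1.19
= 1.563

1.563


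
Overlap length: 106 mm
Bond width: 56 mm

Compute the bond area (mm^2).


Bond area = 106 * 56 = 5936 mm^2

5936


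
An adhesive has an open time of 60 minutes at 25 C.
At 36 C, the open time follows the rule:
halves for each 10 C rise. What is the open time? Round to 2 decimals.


Factor = 2^((36-25)/10) = 2.1435
Open time = 60 / 2.1435 = 27.99 min

27.99


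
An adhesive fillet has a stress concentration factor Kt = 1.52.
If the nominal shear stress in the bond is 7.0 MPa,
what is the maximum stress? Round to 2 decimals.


Max stress = 7.0 * 1.52 = 10.64 MPa

10.64


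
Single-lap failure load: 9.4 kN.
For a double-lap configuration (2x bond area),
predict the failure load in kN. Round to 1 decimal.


Failure load = 9.4 * 2 = 18.8 kN

18.8


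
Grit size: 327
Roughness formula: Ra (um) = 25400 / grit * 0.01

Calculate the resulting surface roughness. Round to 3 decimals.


Ra = 25400 / 327 * 0.01
= 0.777 um

0.777


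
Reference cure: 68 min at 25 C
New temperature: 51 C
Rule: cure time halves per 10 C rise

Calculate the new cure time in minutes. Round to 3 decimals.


factor = 2^((51-25)/10) = 6.0629
t_new = 68 / 6.0629 = 11.216 min

11.216


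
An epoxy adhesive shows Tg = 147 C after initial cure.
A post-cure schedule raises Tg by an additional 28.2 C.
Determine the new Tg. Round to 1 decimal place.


New Tg = 147 + 28.2
= 175.2 C

175.2


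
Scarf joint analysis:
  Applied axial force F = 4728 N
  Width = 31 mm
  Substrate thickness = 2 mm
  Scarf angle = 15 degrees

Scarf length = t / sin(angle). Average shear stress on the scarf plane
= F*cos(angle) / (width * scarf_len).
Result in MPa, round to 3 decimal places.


Scarf length = 2 / sin(15 deg) = 7.7274 mm
cos(15 deg) = 0.965926
Shear = 4728 * 0.965926 / (31 * 7.7274)
= 19.065 MPa

19.065


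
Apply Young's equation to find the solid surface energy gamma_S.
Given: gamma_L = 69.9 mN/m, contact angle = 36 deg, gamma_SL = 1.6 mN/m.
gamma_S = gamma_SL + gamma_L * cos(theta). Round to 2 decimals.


theta_rad = 36 * pi/180 = 0.628319
gamma_S = 1.6 + 69.9 * cos(0.628319)
= 58.15 mN/m

58.15


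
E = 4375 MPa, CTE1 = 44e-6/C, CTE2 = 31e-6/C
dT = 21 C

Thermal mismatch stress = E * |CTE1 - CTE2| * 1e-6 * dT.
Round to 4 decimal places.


= 4375 * 13e-6 * 21
= 1.1944 MPa

1.1944


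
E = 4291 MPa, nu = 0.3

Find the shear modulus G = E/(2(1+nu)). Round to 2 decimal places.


G = 4291 / (2 * 1.30)
= 1650.38 MPa

1650.38


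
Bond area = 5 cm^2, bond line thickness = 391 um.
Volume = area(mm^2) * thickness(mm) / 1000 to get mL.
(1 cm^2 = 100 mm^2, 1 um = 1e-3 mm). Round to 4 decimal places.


area_mm2 = 5 * 100 = 500
blt_mm = 391 * 1e-3 = 0.391
vol_mm3 = 500 * 0.391 = 195.5
vol_mL = 195.5 / 1000 = 0.1955 mL

0.1955


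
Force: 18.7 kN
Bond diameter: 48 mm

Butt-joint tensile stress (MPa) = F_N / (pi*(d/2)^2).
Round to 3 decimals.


F_N = 18.7 * 1000 = 18700.0 N
A = pi*(24.0)^2 = 1809.5574 mm^2
stress = 18700.0 / 1809.5574 = 10.334 MPa

10.334


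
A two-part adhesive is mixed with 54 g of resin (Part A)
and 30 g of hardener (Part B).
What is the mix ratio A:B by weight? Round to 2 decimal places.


Mix ratio = mass_A / mass_B
= 54 / 30
= 1.80

1.80


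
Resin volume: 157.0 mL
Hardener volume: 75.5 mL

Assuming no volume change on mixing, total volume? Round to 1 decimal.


V_total = 157.0 + 75.5 = 232.5 mL

232.5


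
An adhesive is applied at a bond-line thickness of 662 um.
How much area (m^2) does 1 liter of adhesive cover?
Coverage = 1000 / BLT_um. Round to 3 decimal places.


Coverage = 1000 / 662 = 1.511 m^2

1.511


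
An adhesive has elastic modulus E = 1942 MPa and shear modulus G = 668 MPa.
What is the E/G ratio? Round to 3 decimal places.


E/G = 1942 / 668 = 2.907

2.907


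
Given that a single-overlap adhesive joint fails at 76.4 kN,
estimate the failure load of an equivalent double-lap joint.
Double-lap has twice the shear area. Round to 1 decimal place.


Double-lap factor = 2
Expected load = 76.4 * 2 = 152.8 kN

152.8


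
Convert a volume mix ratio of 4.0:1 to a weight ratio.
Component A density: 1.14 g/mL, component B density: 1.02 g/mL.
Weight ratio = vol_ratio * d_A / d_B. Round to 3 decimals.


= 4.0 * 1.14 / 1.02 = 4.471

4.471


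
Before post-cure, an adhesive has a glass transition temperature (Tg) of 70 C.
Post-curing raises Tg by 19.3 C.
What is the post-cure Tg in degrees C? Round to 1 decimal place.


Tg_post = Tg_base + delta_Tg
= 70 + 19.3
= 89.3 C

89.3


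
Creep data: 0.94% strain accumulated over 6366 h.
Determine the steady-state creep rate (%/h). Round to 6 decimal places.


Rate = 0.94 / 6366 = 0.000148 %/h

0.000148


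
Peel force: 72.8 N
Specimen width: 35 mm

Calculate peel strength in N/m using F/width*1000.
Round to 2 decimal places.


Peel strength = 72.8 / 35 * 1000 = 2080.00 N/m

2080.00


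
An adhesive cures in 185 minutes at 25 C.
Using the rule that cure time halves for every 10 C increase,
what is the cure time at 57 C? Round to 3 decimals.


Factor = 2^((57 - 25) / 10) = 9.1896
Cure time = 185 / 9.1896
= 20.131 minutes

20.131


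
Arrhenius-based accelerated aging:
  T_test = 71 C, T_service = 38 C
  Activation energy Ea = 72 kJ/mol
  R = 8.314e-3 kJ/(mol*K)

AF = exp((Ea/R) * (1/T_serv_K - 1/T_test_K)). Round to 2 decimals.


T_test_K = 344.15, T_serv_K = 311.15
AF = exp((72/8.314e-3) * (1/311.15 - 1/344.15))
= 14.42

14.42


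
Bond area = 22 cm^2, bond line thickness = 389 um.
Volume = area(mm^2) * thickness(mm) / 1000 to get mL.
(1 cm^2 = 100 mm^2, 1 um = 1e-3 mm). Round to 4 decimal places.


area_mm2 = 22 * 100 = 2200
blt_mm = 389 * 1e-3 = 0.389
vol_mm3 = 2200 * 0.389 = 855.8
vol_mL = 855.8 / 1000 = 0.8558 mL

0.8558


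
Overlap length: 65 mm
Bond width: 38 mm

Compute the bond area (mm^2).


Bond area = 65 * 38 = 2470 mm^2

2470


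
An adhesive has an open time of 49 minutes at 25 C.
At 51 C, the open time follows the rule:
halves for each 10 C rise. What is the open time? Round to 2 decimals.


Factor = 2^((51-25)/10) = 6.0629
Open time = 49 / 6.0629 = 8.08 min

8.08


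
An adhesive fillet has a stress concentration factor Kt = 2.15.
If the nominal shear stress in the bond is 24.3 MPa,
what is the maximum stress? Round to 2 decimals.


Max stress = 24.3 * 2.15 = 52.25 MPa

52.25


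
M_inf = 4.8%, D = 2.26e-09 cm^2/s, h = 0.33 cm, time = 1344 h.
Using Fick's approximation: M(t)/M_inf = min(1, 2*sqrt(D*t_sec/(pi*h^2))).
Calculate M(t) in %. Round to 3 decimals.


t = 4838400 s
ratio = min(1, 2*sqrt(2.26e-09*4838400/(pi*0.1089)))
= 0.357558
M(t) = 4.8 * 0.357558 = 1.716%

1.716


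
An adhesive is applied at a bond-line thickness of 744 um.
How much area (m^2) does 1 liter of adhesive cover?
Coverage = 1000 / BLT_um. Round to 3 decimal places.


Coverage = 1000 / 744 = 1.344 m^2

1.344


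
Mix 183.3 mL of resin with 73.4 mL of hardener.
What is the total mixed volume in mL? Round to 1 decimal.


Total = 183.3 + 73.4 = 256.7 mL

256.7


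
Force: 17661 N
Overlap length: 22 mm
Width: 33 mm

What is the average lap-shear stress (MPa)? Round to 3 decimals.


Average shear stress = F / (overlap * width)
= 17661 / (22 * 33)
= 24.326 MPa

24.326


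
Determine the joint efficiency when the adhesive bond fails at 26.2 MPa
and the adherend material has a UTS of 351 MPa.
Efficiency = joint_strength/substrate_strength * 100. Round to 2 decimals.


Joint efficiency = 26.2 / 351 * 100
= 7.46%

7.46


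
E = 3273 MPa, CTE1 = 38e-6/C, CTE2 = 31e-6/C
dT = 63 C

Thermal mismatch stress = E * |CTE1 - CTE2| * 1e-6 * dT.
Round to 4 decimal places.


= 3273 * 7e-6 * 63
= 1.4434 MPa

1.4434


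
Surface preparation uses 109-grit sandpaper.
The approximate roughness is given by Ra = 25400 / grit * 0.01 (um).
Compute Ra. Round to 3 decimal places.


Ra = 25400 / 109 * 0.01
= 254 / 109
= 2.330 um

2.330


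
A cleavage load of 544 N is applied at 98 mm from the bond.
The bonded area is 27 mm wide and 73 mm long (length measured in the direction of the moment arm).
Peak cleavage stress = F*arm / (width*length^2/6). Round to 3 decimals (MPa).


Moment = 544 * 98 = 53312 N*mm
Section modulus = 27 * 5329 / 6 = 143883 / 6 mm^3
Stress = 53312 / (143883 / 6) = 319872 / 143883
= 2.223 MPa

2.223


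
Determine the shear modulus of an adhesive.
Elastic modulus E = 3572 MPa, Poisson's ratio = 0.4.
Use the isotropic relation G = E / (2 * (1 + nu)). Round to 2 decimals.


G = 3572 / (2*(1+0.4)) = 3572 / 2.80
= 1275.71 MPa

1275.71


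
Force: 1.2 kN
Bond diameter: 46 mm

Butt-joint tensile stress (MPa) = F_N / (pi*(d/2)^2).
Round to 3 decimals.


F_N = 1.2 * 1000 = 1200.0 N
A = pi*(23.0)^2 = 1661.9025 mm^2
stress = 1200.0 / 1661.9025 = 0.722 MPa

0.722


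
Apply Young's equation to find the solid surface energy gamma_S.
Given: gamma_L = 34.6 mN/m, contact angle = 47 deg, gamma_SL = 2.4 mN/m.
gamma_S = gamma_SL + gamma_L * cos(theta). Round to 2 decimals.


theta_rad = 47 * pi/180 = 0.820305
gamma_S = 2.4 + 34.6 * cos(0.820305)
= 26.00 mN/m

26.00


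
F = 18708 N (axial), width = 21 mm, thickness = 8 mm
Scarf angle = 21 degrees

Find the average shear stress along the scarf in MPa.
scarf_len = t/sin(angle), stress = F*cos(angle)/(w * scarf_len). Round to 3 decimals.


scarf_len = 8/sin(21 deg) = 22.3234
cos(21 deg) = 0.933580
stress = 18708*0.933580/(21*22.3234) = 37.256 MPa

37.256


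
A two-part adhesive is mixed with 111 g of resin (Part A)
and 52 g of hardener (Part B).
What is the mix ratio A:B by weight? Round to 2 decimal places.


Mix ratio = mass_A / mass_B
= 111 / 52
= 2.13

2.13


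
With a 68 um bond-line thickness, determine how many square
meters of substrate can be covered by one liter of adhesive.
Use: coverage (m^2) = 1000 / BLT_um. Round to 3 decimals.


Coverage = 1000 / 68 = 14.706 m^2

14.706


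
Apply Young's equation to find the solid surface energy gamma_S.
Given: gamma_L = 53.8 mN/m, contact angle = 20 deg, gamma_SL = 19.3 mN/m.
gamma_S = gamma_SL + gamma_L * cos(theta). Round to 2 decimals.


theta_rad = 20 * pi/180 = 0.349066
gamma_S = 19.3 + 53.8 * cos(0.349066)
= 69.86 mN/m

69.86


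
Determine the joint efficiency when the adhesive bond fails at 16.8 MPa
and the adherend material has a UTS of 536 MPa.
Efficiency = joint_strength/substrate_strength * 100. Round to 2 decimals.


Joint efficiency = 16.8 / 536 * 100
= 3.13%

3.13


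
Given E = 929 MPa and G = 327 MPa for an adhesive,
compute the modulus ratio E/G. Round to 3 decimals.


E/G ratio = 929 / 327 = 2.841

2.841


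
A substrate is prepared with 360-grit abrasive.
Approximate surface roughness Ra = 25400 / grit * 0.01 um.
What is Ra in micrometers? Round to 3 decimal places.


Ra = 25400 / 360 * 0.01 = 0.706 um

0.706


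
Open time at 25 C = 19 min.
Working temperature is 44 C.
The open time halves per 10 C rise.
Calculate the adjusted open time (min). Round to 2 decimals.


factor = 2^((44 - 25) / 10) = 3.7321
ot = 19 / 3.7321 = 5.09 min

5.09


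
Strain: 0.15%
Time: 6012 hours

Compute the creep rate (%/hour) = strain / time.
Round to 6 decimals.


Creep rate = 0.15 / 6012
= 0.000025 %/h

0.000025


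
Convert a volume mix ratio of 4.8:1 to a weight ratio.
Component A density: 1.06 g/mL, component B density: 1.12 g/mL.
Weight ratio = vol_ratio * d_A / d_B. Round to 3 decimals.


= 4.8 * 1.06 / 1.12 = 4.543

4.543


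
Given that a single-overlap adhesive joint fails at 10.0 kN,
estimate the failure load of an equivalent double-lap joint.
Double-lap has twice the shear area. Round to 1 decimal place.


Double-lap factor = 2
Expected load = 10.0 * 2 = 20.0 kN

20.0


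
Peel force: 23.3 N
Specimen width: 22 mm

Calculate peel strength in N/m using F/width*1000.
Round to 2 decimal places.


Peel strength = 23.3 / 22 * 1000 = 1059.09 N/m

1059.09


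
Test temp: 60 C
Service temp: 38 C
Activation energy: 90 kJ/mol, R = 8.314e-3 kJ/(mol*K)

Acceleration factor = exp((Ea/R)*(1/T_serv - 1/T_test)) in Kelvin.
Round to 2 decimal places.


AF = exp((90/0.008314)*(1/311.15 - 1/333.15))
= 9.95

9.95


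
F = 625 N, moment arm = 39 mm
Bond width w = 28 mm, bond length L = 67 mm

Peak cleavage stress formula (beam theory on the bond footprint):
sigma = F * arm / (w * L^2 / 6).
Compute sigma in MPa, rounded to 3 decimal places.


sigma = (625 * 39) / (28 * 4489 / 6)
= 24375 * 6 / 125692
= 146250 / 125692
= 1.164 MPa

1.164


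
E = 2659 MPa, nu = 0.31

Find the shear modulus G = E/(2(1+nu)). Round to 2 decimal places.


G = 2659 / (2 * 1.31)
= 1014.89 MPa

1014.89


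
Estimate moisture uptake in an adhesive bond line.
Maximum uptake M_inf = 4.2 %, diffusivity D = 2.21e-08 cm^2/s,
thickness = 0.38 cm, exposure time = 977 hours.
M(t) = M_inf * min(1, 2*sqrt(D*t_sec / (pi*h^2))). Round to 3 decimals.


Convert time: 977 h = 3517200 s
ratio = min(1, 2*sqrt(2.21e-08*3517200/(pi*0.38^2)))
= 0.827878
M(t) = 4.2 * 0.827878 = 3.477%

3.477


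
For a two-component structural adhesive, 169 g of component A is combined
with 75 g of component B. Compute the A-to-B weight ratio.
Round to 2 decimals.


Weight ratio A:B = 169 / 75
= 2.25

2.25


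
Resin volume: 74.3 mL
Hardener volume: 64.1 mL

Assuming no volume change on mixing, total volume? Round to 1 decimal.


V_total = 74.3 + 64.1 = 138.4 mL

138.4


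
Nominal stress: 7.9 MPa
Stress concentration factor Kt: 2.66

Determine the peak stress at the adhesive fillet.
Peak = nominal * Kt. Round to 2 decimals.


Peak stress = 7.9 * 2.66
= 21.01 MPa

21.01


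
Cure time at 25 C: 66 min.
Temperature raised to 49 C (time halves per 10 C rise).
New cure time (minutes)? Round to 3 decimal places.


Acceleration factor = 2^(24/10) = 5.2780
New time = 66 / 5.2780 = 12.505 min

12.505


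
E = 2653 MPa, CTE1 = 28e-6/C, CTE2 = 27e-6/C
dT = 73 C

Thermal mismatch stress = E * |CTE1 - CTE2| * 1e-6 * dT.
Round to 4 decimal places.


= 2653 * 1e-6 * 73
= 0.1937 MPa

0.1937


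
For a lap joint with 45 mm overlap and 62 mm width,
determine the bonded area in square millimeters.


Area = 45 * 62 = 2790 mm^2

2790


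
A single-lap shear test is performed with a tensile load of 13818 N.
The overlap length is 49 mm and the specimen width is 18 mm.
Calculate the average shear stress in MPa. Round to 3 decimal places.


Shear stress = F / (overlap * width)
= 13818 / (49 * 18)
= 13818 / 882
= 15.667 MPa

15.667


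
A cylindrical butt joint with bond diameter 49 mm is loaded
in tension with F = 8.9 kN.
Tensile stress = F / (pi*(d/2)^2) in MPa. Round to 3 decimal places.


Area = pi * (49/2)^2 = 1885.7410 mm^2
Stress = 8.9*1000 / 1885.7410
= 4.720 MPa

4.720


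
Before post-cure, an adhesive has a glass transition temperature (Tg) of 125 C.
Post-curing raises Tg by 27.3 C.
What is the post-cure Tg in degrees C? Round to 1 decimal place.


Tg_post = Tg_base + delta_Tg
= 125 + 27.3
= 152.3 C

152.3


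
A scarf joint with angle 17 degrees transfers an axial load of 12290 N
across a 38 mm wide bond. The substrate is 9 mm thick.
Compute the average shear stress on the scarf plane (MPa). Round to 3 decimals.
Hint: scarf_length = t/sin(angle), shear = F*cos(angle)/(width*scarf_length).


scarf_length = 9 / sin(17 deg) = 30.7827 mm
cos(17 deg) = 0.956305
shear stress = 12290 * 0.956305 / (38 * 30.7827)
= 10.047 MPa

10.047


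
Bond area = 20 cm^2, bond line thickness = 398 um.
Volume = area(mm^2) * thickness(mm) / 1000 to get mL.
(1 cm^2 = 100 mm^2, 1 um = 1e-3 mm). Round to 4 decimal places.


area_mm2 = 20 * 100 = 2000
blt_mm = 398 * 1e-3 = 0.398
vol_mm3 = 2000 * 0.398 = 796.0
vol_mL = 796.0 / 1000 = 0.7960 mL

0.7960


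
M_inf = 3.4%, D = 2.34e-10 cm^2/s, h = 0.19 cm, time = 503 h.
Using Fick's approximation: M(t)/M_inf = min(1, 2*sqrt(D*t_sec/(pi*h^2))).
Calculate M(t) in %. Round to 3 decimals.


t = 1810800 s
ratio = min(1, 2*sqrt(2.34e-10*1810800/(pi*0.0361)))
= 0.122249
M(t) = 3.4 * 0.122249 = 0.416%

0.416


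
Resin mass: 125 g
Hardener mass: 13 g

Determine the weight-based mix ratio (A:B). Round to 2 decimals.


Ratio = 125 / 13 = 9.62

9.62


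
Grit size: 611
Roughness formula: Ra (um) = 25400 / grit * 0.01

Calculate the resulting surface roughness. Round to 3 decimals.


Ra = 25400 / 611 * 0.01
= 0.416 um

0.416


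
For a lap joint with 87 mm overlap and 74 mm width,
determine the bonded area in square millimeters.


Area = 87 * 74 = 6438 mm^2

6438


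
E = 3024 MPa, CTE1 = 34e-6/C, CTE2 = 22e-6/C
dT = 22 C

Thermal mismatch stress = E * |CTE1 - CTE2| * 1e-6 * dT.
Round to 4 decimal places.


= 3024 * 12e-6 * 22
= 0.7983 MPa

0.7983


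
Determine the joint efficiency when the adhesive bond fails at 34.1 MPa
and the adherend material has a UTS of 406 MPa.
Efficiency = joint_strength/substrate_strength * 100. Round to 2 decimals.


Joint efficiency = 34.1 / 406 * 100
= 8.40%

8.40


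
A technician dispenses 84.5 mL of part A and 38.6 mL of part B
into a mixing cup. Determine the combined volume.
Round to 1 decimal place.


Combined volume = 84.5 + 38.6
= 123.1 mL

123.1


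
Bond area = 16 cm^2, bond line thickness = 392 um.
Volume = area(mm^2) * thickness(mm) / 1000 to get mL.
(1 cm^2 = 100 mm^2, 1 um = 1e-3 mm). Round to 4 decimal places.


area_mm2 = 16 * 100 = 1600
blt_mm = 392 * 1e-3 = 0.392
vol_mm3 = 1600 * 0.392 = 627.2
vol_mL = 627.2 / 1000 = 0.6272 mL

0.6272


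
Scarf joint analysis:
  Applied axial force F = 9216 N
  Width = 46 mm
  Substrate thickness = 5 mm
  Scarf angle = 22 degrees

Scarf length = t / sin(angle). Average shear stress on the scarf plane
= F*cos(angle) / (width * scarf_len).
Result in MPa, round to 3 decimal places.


Scarf length = 5 / sin(22 deg) = 13.3473 mm
cos(22 deg) = 0.927184
Shear = 9216 * 0.927184 / (46 * 13.3473)
= 13.917 MPa

13.917


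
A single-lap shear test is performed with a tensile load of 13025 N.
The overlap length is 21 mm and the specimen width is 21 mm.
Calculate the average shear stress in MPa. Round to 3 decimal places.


Shear stress = F / (overlap * width)
= 13025 / (21 * 21)
= 13025 / 441
= 29.535 MPa

29.535


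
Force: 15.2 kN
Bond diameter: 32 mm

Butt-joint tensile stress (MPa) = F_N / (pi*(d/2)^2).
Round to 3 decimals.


F_N = 15.2 * 1000 = 15200.0 N
A = pi*(16.0)^2 = 804.2477 mm^2
stress = 15200.0 / 804.2477 = 18.900 MPa

18.900


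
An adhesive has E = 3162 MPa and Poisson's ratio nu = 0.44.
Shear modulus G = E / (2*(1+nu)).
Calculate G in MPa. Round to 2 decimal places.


G = 3162 / (2*(1+0.44))
= 3162 / 2.88
= 1097.92 MPa

1097.92


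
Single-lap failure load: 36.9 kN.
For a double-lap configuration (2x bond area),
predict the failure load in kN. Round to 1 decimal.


Failure load = 36.9 * 2 = 73.8 kN

73.8


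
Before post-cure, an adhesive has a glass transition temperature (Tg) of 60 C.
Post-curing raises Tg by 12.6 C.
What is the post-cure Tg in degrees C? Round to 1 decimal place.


Tg_post = Tg_base + delta_Tg
= 60 + 12.6
= 72.6 C

72.6


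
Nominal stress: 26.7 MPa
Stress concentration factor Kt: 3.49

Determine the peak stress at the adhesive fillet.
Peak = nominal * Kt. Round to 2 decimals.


Peak stress = 26.7 * 3.49
= 93.18 MPa

93.18


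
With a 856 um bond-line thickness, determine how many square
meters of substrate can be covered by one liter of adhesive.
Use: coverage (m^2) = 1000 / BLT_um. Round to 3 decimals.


Coverage = 1000 / 856 = 1.168 m^2

1.168


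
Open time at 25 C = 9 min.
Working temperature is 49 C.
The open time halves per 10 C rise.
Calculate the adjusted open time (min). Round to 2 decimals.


factor = 2^((49 - 25) / 10) = 5.2780
ot = 9 / 5.2780 = 1.71 min

1.71


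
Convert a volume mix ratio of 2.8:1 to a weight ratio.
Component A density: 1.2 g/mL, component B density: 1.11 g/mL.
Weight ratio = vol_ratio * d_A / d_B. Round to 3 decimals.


= 2.8 * 1.2 / 1.11 = 3.027

3.027


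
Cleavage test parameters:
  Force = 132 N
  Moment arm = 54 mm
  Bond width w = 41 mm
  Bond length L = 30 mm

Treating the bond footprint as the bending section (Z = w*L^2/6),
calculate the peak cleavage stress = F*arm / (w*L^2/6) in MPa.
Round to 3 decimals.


M = 132 * 54 = 7128 N*mm
Z = 41 * 30^2 / 6 = 36900 / 6 mm^3
sigma = M / Z = 6 * 7128 / 36900 = 42768 / 36900
= 1.159 MPa

1.159


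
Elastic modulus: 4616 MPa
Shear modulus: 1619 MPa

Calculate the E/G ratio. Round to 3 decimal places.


E / G = 4616 / 1619 = 2.851

2.851


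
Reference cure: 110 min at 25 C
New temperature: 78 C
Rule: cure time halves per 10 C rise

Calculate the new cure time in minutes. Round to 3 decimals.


factor = 2^((78-25)/10) = 39.3966
t_new = 110 / 39.3966 = 2.792 min

2.792


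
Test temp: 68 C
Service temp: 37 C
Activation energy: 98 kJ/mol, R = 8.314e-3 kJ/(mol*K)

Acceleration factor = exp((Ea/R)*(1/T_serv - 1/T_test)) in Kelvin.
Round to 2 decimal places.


AF = exp((98/0.008314)*(1/310.15 - 1/341.15))
= 31.61

31.61


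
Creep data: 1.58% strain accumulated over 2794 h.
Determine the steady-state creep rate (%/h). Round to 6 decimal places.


Rate = 1.58 / 2794 = 0.000565 %/h

0.000565


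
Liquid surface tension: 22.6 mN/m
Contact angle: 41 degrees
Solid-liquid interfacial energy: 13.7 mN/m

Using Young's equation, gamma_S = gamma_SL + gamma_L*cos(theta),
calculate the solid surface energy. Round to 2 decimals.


gamma_S = 13.7 + 22.6 * cos(41)
= 30.76 mN/m

30.76


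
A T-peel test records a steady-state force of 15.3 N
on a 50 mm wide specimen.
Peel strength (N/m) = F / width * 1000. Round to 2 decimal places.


Peel strength = 15.3 / 50 * 1000
= 306.00 N/m

306.00


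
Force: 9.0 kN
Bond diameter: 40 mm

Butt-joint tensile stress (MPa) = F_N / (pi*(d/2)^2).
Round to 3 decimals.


F_N = 9.0 * 1000 = 9000.0 N
A = pi*(20.0)^2 = 1256.6371 mm^2
stress = 9000.0 / 1256.6371 = 7.162 MPa

7.162


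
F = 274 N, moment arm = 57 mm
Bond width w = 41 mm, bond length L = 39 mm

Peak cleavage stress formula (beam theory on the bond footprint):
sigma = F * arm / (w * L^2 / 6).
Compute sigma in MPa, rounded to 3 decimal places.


sigma = (274 * 57) / (41 * 1521 / 6)
= 15618 * 6 / 62361
= 93708 / 62361
= 1.503 MPa

1.503


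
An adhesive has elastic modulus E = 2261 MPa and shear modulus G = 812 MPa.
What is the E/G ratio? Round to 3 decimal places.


E/G = 2261 / 812 = 2.784

2.784


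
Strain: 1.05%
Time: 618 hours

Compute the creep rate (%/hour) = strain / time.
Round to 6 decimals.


Creep rate = 1.05 / 618
= 0.001699 %/h

0.001699


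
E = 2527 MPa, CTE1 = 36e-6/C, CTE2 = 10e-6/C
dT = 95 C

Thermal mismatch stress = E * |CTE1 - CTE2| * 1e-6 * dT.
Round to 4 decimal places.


= 2527 * 26e-6 * 95
= 6.2417 MPa

6.2417


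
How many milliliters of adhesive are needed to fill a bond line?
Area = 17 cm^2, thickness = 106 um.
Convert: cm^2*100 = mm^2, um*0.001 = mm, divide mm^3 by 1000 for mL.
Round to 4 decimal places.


= (17 * 100) * (106 * 0.001) / 1000
= 0.1802 mL

0.1802


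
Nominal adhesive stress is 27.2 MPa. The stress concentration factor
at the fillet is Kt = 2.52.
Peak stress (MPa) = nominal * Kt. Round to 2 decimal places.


Peak = 27.2 * 2.52 = 68.54 MPa

68.54


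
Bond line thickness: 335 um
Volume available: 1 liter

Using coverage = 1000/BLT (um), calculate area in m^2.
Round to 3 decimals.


1 L = 1e6 mm^3, thickness = 335 um = 0.335 mm
Area = 1e6 / 0.335 mm^2 = (1e6 / 0.335) / 1e6 m^2 = 1000 / 335 m^2
= 2.985 m^2

2.985


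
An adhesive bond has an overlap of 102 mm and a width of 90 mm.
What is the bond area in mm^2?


Bond area = overlap * width
= 102 * 90
= 9180 mm^2

9180


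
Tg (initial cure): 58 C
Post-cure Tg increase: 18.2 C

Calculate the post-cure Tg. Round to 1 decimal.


Post-cure Tg = 58 + 18.2 = 76.2 C

76.2


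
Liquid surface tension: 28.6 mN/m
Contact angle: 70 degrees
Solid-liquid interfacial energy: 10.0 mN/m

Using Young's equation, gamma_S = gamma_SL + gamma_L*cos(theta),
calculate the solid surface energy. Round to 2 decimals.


gamma_S = 10.0 + 28.6 * cos(70)
= 19.78 mN/m

19.78


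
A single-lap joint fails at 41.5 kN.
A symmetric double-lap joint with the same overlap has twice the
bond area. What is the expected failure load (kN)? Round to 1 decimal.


Double-lap load = 2 * 41.5 = 83.0 kN

83.0


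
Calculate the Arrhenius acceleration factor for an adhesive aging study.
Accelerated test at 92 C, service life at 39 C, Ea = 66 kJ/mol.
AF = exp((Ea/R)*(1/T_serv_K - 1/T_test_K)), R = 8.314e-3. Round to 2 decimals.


T_test = 365.15 K, T_serv = 312.15 K
Ea/R = 66 / 0.008314 = 7938.42
AF = exp(7938.42 * (1/312.15 - 1/365.15))
= 40.10

40.10


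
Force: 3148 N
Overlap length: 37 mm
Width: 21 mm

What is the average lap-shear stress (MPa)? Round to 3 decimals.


Average shear stress = F / (overlap * width)
= 3148 / (37 * 21)
= 4.051 MPa

4.051


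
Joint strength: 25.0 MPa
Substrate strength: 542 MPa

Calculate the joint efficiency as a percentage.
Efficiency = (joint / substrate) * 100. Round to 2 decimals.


Efficiency = (25.0 / 542) * 100 = 4.61%

4.61


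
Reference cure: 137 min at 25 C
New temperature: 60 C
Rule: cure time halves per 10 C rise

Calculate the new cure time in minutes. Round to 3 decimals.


factor = 2^((60-25)/10) = 11.3137
t_new = 137 / 11.3137 = 12.109 min

12.109


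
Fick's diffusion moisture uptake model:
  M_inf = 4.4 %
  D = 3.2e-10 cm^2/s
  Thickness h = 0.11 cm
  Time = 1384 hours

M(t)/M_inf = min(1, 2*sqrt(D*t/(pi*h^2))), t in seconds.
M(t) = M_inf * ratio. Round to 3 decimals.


t_sec = 1384 * 3600 = 4982400
ratio = 2*sqrt(3.2e-10*4982400/(pi*0.11^2))
= min(1, 0.409597)
= 0.409597
M(t) = 4.4 * 0.409597 = 1.802 %

1.802


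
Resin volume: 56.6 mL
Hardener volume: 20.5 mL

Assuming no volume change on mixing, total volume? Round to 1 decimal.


V_total = 56.6 + 20.5 = 77.1 mL

77.1


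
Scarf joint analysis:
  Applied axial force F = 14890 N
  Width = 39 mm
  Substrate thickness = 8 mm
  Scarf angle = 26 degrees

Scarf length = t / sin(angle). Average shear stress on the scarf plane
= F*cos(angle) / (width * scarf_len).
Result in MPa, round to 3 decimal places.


Scarf length = 8 / sin(26 deg) = 18.2494 mm
cos(26 deg) = 0.898794
Shear = 14890 * 0.898794 / (39 * 18.2494)
= 18.804 MPa

18.804


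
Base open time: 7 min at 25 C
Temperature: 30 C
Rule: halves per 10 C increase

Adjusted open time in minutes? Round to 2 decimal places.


Acceleration = 2^((30-25)/10) = 1.4142
Open time = 7 / 1.4142 = 4.95 min

4.95


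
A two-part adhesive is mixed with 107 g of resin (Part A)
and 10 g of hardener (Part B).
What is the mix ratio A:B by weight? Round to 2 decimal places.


Mix ratio = mass_A / mass_B
= 107 / 10
= 10.70

10.70


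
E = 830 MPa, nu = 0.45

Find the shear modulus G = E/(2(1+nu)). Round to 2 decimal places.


G = 830 / (2 * 1.45)
= 286.21 MPa

286.21


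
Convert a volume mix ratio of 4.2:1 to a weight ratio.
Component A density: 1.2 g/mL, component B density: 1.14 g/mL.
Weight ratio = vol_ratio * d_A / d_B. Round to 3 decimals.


= 4.2 * 1.2 / 1.14 = 4.421

4.421


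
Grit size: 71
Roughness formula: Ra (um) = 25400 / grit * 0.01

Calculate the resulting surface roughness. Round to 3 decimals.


Ra = 25400 / 71 * 0.01
= 3.577 um

3.577


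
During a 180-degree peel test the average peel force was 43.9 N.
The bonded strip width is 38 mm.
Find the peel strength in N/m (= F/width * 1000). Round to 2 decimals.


Peel strength = F/width * 1000
= 43.9 / 38 * 1000
= 1155.26 N/m

1155.26


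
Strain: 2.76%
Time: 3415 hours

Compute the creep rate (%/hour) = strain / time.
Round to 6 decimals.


Creep rate = 2.76 / 3415
= 0.000808 %/h

0.000808


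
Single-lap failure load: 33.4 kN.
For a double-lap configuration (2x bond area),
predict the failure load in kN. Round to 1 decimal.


Failure load = 33.4 * 2 = 66.8 kN

66.8


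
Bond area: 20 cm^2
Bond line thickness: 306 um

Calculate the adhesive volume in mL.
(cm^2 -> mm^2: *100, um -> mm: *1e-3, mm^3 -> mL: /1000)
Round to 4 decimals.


V = 20*100 * 306*1e-3 / 1000
= 0.6120 mL

0.6120


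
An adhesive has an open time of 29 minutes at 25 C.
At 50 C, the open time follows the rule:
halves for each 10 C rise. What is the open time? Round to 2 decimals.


Factor = 2^((50-25)/10) = 5.6569
Open time = 29 / 5.6569 = 5.13 min

5.13


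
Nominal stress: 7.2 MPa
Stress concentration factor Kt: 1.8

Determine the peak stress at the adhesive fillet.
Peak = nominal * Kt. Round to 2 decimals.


Peak stress = 7.2 * 1.8
= 12.96 MPa

12.96
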